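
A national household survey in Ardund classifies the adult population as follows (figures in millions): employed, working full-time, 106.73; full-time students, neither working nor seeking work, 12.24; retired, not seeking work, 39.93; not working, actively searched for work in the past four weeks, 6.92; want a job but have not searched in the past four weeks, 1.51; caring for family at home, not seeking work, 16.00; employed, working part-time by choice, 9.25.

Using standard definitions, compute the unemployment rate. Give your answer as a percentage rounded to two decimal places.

Employed = 106.73 + 9.25 = 115.98 million.
Unemployed = 6.92 million.
Labor force = 115.98 + 6.92 = 122.90 million.
Unemployment rate = 6.92 / 122.90 = 5.63%.

Unemployment rate ≈ 5.63%.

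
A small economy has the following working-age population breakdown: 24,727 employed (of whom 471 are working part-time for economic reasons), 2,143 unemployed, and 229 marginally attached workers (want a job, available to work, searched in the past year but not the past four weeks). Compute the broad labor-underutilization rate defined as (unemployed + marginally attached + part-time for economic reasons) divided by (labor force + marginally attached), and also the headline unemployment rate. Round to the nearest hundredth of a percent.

Labor force = 24,727 + 2,143 = 26,870.
Numerator = 2,143 + 229 + 471 = 2,843.
Denominator = 26,870 + 229 = 27,099.
Broad rate = 2,843 / 27,099 = 10.49%.
Headline unemployment rate = 2,143 / 26,870 = 7.98%.

Broad underutilization rate ≈ 10.49%; headline unemployment rate ≈ 7.98%.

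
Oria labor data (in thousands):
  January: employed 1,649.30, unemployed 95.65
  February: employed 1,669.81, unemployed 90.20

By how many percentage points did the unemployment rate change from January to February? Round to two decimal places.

The unemployment rate changed by −0.36 percentage points.

January: labor force = 1,649.30 + 95.65 = 1,744.95; u = 95.65/1,744.95 = 5.48%.
February: labor force = 1,669.81 + 90.20 = 1,760.01; u = 90.20/1,760.01 = 5.12%.
Change = 5.12% − 5.48% = −0.36 pp.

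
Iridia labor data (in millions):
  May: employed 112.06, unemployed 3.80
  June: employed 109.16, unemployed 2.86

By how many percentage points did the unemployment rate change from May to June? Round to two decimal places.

The unemployment rate changed by −0.73 percentage points.

May: labor force = 112.06 + 3.80 = 115.86; u = 3.80/115.86 = 3.28%.
June: labor force = 109.16 + 2.86 = 112.02; u = 2.86/112.02 = 2.55%.
Change = 2.55% − 3.28% = −0.73 pp.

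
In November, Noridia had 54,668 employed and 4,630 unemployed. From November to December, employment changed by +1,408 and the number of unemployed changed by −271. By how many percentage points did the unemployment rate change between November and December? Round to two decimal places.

November: labor force = 54,668 + 4,630 = 59,298; u = 4,630/59,298 = 7.81%.
December: labor force = 56,076 + 4,359 = 60,435; u = 4,359/60,435 = 7.21%.
Change = 7.21% − 7.81% = −0.60 pp.

The unemployment rate changed by −0.60 percentage points.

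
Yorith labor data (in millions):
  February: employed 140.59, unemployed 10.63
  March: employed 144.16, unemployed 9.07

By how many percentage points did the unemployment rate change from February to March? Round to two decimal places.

February: labor force = 140.59 + 10.63 = 151.22; u = 10.63/151.22 = 7.03%.
March: labor force = 144.16 + 9.07 = 153.23; u = 9.07/153.23 = 5.92%.
Change = 5.92% − 7.03% = −1.11 pp.

The unemployment rate changed by −1.11 percentage points.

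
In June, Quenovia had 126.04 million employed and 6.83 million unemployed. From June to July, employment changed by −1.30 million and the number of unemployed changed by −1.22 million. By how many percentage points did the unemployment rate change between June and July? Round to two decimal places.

The unemployment rate changed by −0.84 percentage points.

June: labor force = 126.04 + 6.83 = 132.87; u = 6.83/132.87 = 5.14%.
July: labor force = 124.74 + 5.61 = 130.35; u = 5.61/130.35 = 4.30%.
Change = 4.30% − 5.14% = −0.84 pp.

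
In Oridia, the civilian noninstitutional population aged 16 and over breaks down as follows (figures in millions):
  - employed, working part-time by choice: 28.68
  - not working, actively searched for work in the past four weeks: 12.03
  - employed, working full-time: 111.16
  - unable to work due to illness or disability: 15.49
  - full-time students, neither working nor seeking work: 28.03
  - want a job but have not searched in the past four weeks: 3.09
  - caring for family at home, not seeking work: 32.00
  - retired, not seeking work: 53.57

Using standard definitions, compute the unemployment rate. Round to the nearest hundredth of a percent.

Employed = 28.68 + 111.16 = 139.84 million.
Unemployed = 12.03 million.
Labor force = 139.84 + 12.03 = 151.87 million.
Unemployment rate = 12.03 / 151.87 = 7.92%.

Unemployment rate ≈ 7.92%.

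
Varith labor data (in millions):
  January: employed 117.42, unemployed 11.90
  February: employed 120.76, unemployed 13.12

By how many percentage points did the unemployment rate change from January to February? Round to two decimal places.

January: labor force = 117.42 + 11.90 = 129.32; u = 11.90/129.32 = 9.20%.
February: labor force = 120.76 + 13.12 = 133.88; u = 13.12/133.88 = 9.80%.
Change = 9.80% − 9.20% = +0.60 pp.

The unemployment rate changed by +0.60 percentage points.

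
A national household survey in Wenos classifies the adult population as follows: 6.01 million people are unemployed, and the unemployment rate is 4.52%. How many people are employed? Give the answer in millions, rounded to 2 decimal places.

Labor force = U / u = 6.01 / 0.0452 ≈ 132.96 million.
Employed = labor force − unemployed = 132.96 − 6.01 = 126.95 million.

About 126.95 million are employed.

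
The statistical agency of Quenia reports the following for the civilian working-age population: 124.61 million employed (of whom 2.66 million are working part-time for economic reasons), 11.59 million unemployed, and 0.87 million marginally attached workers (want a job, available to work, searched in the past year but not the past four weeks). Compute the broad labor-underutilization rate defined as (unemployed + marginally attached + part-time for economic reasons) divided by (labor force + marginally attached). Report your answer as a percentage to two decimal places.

Broad underutilization rate ≈ 11.03%.

Labor force = 124.61 + 11.59 = 136.20 million.
Numerator = 11.59 + 0.87 + 2.66 = 15.12 million.
Denominator = 136.20 + 0.87 = 137.07 million.
Broad rate = 15.12 / 137.07 = 11.03%.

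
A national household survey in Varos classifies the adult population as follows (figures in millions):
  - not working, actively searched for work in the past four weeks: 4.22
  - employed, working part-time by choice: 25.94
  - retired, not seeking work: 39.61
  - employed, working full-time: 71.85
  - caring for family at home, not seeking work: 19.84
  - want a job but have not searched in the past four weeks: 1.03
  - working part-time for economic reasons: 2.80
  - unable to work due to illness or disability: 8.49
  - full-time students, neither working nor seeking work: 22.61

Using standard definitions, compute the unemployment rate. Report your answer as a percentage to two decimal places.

Employed = 25.94 + 71.85 + 2.80 = 100.59 million (anyone who worked, including part-time for economic reasons, counts as employed).
Unemployed = 4.22 million.
Labor force = 100.59 + 4.22 = 104.81 million.
Unemployment rate = 4.22 / 104.81 = 4.03%.

Unemployment rate ≈ 4.03%.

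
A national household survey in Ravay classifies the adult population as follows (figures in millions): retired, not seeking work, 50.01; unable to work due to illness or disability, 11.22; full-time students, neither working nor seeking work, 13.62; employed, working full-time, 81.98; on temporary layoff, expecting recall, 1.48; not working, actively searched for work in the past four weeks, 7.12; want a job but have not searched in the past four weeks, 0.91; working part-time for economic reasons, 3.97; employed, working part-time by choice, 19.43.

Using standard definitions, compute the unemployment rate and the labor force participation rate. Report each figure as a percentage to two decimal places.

Employed = 81.98 + 3.97 + 19.43 = 105.38 million (anyone who worked, including part-time for economic reasons, counts as employed).
Unemployed = 1.48 + 7.12 = 8.60 million (jobless and actively searching, or on temporary layoff).
Labor force = 105.38 + 8.60 = 113.98 million.
Not in labor force = 50.01 + 11.22 + 13.62 + 0.91 = 75.76 million (those not working and not actively searching are outside the labor force — including those who want a job but have given up searching).
Civilian working-age population = 113.98 + 75.76 = 189.74 million.
Unemployment rate = 8.60 / 113.98 = 7.55%.
Labor force participation rate = 113.98 / 189.74 = 60.07%.

Unemployment rate ≈ 7.55%; labor force participation rate ≈ 60.07%.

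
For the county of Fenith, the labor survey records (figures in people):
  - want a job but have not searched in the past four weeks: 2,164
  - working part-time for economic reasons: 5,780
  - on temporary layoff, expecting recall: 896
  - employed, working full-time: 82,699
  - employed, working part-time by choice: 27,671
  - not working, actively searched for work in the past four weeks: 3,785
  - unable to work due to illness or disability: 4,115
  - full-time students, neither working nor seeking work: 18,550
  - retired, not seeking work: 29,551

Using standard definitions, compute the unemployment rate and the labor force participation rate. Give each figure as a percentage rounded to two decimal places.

Employed = 5,780 + 82,699 + 27,671 = 116,150 (anyone who worked, including part-time for economic reasons, counts as employed).
Unemployed = 896 + 3,785 = 4,681 (jobless and actively searching, or on temporary layoff).
Labor force = 116,150 + 4,681 = 120,831.
Not in labor force = 2,164 + 4,115 + 18,550 + 29,551 = 54,380 (those not working and not actively searching are outside the labor force — including those who want a job but have given up searching).
Civilian working-age population = 120,831 + 54,380 = 175,211.
Unemployment rate = 4,681 / 120,831 = 3.87%.
Labor force participation rate = 120,831 / 175,211 = 68.96%.

Unemployment rate ≈ 3.87%; labor force participation rate ≈ 68.96%.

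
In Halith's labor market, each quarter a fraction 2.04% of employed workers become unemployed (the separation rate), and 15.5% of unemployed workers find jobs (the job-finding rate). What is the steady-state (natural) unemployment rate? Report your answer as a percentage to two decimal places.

Steady-state unemployment rate ≈ 11.63%.

At steady state the flows balance: s·E = f·U, so U/(E+U) = s/(s+f).
u* = 2.04 / (2.04 + 15.5) = 2.04 / 17.54 = 11.63%.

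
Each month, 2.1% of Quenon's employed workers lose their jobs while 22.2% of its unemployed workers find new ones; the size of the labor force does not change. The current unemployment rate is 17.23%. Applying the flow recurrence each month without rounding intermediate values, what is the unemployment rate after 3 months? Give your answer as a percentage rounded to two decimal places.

Unemployment rate after three months ≈ 12.37%.

With a fixed labor force, u_{t+1} = u_t + s·(1−u_t) − f·u_t = u_t·(1−s−f) + s.
Here 1−s−f = 0.757 and s = 0.021.
u_1 = 0.172300 × 0.757 + 0.021 = 0.151431.
u_2 = 0.151431 × 0.757 + 0.021 = 0.135633.
u_3 = 0.135633 × 0.757 + 0.021 = 0.123674.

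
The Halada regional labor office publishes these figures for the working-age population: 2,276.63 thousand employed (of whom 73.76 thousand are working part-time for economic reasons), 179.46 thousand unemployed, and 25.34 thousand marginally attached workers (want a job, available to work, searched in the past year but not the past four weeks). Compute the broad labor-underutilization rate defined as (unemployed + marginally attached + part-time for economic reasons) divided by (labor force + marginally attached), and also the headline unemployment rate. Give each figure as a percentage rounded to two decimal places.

Labor force = 2,276.63 + 179.46 = 2,456.09 thousand.
Numerator = 179.46 + 25.34 + 73.76 = 278.56 thousand.
Denominator = 2,456.09 + 25.34 = 2,481.43 thousand.
Broad rate = 278.56 / 2,481.43 = 11.23%.
Headline unemployment rate = 179.46 / 2,456.09 = 7.31%.

Broad underutilization rate ≈ 11.23%; headline unemployment rate ≈ 7.31%.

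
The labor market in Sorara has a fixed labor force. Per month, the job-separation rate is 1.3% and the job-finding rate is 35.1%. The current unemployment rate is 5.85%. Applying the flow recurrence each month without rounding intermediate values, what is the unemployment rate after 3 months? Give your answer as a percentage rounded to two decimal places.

Unemployment rate after three months ≈ 4.16%.

With a fixed labor force, u_{t+1} = u_t + s·(1−u_t) − f·u_t = u_t·(1−s−f) + s.
Here 1−s−f = 0.636 and s = 0.013.
u_1 = 0.058500 × 0.636 + 0.013 = 0.050206.
u_2 = 0.050206 × 0.636 + 0.013 = 0.044931.
u_3 = 0.044931 × 0.636 + 0.013 = 0.041576.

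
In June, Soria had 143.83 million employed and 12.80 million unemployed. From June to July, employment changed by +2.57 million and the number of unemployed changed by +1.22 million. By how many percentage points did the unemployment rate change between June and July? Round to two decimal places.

The unemployment rate changed by +0.57 percentage points.

June: labor force = 143.83 + 12.80 = 156.63; u = 12.80/156.63 = 8.17%.
July: labor force = 146.40 + 14.02 = 160.42; u = 14.02/160.42 = 8.74%.
Change = 8.74% − 8.17% = +0.57 pp.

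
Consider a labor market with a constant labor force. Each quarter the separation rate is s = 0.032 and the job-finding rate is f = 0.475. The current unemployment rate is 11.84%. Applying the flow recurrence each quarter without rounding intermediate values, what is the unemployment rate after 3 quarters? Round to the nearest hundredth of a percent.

With a fixed labor force, u_{t+1} = u_t + s·(1−u_t) − f·u_t = u_t·(1−s−f) + s.
Here 1−s−f = 0.493 and s = 0.032.
u_1 = 0.118400 × 0.493 + 0.032 = 0.090371.
u_2 = 0.090371 × 0.493 + 0.032 = 0.076553.
u_3 = 0.076553 × 0.493 + 0.032 = 0.069741.

Unemployment rate after three quarters ≈ 6.97%.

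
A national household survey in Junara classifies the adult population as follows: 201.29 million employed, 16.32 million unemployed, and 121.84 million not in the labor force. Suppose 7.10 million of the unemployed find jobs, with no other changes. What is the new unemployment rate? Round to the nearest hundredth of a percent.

New unemployment rate ≈ 4.24%.

Initially, labor force = 201.29 + 16.32 = 217.61 million, so u = 16.32/217.61 = 7.50%.
After the change, unemployed falls and employed rises by 7.10; labor force unchanged → E = 208.39, U = 9.22, labor force = 217.61 million.
New unemployment rate = 9.22 / 217.61 = 4.24%.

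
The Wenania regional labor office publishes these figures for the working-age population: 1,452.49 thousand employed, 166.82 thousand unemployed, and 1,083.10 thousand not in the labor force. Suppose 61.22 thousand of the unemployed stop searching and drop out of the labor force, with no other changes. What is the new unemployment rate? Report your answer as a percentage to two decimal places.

New unemployment rate ≈ 6.78%.

Initially, labor force = 1,452.49 + 166.82 = 1,619.31 thousand, so u = 166.82/1,619.31 = 10.30%.
After the change, unemployed and labor force both fall by 61.22 → E = 1,452.49, U = 105.60, labor force = 1,558.09 thousand.
New unemployment rate = 105.60 / 1,558.09 = 6.78%.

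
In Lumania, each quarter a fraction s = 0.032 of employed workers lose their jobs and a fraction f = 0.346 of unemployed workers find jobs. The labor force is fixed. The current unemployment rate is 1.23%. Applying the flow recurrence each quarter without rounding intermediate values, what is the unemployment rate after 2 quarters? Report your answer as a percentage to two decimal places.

Unemployment rate after two quarters ≈ 5.67%.

With a fixed labor force, u_{t+1} = u_t + s·(1−u_t) − f·u_t = u_t·(1−s−f) + s.
Here 1−s−f = 0.622 and s = 0.032.
u_1 = 0.012300 × 0.622 + 0.032 = 0.039651.
u_2 = 0.039651 × 0.622 + 0.032 = 0.056663.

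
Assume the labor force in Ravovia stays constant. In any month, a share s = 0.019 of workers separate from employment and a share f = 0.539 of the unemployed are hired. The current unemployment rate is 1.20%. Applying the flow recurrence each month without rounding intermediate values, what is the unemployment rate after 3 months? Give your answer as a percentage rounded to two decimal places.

Unemployment rate after three months ≈ 3.21%.

With a fixed labor force, u_{t+1} = u_t + s·(1−u_t) − f·u_t = u_t·(1−s−f) + s.
Here 1−s−f = 0.442 and s = 0.019.
u_1 = 0.012000 × 0.442 + 0.019 = 0.024304.
u_2 = 0.024304 × 0.442 + 0.019 = 0.029742.
u_3 = 0.029742 × 0.442 + 0.019 = 0.032146.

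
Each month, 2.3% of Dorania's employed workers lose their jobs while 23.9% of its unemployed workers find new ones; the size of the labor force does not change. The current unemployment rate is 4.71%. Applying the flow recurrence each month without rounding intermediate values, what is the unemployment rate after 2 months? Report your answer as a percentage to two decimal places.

With a fixed labor force, u_{t+1} = u_t + s·(1−u_t) − f·u_t = u_t·(1−s−f) + s.
Here 1−s−f = 0.738 and s = 0.023.
u_1 = 0.047100 × 0.738 + 0.023 = 0.057760.
u_2 = 0.057760 × 0.738 + 0.023 = 0.065627.

Unemployment rate after two months ≈ 6.56%.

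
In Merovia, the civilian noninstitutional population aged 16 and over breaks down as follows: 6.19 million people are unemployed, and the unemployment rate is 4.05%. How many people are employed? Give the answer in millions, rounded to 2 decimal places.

About 146.65 million are employed.

Labor force = U / u = 6.19 / 0.0405 ≈ 152.84 million.
Employed = labor force − unemployed = 152.84 − 6.19 = 146.65 million.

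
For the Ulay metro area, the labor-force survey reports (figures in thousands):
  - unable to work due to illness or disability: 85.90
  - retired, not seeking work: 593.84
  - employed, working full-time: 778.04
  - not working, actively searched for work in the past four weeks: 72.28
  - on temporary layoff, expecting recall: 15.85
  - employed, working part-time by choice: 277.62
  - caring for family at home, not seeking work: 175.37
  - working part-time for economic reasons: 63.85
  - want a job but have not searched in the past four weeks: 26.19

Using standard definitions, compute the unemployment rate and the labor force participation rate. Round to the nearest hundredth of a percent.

Unemployment rate ≈ 7.30%; labor force participation rate ≈ 57.81%.

Employed = 778.04 + 277.62 + 63.85 = 1,119.51 thousand (anyone who worked, including part-time for economic reasons, counts as employed).
Unemployed = 72.28 + 15.85 = 88.13 thousand (jobless and actively searching, or on temporary layoff).
Labor force = 1,119.51 + 88.13 = 1,207.64 thousand.
Not in labor force = 85.90 + 593.84 + 175.37 + 26.19 = 881.30 thousand (those not working and not actively searching are outside the labor force — including those who want a job but have given up searching).
Civilian working-age population = 1,207.64 + 881.30 = 2,088.94 thousand.
Unemployment rate = 88.13 / 1,207.64 = 7.30%.
Labor force participation rate = 1,207.64 / 2,088.94 = 57.81%.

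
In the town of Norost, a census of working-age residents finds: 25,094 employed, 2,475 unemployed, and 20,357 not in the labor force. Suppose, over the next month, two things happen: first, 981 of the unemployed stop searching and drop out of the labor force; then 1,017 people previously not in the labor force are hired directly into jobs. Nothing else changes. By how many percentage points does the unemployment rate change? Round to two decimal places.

Initially, labor force = 25,094 + 2,475 = 27,569, so u = 2,475/27,569 = 8.98%.
After the first change, unemployed and labor force both fall by 981 → E = 25,094, U = 1,494, labor force = 26,588.
After the second change, employed and labor force both rise by 1,017; unemployed unchanged → E = 26,111, U = 1,494, labor force = 27,605.
New unemployment rate = 1,494 / 27,605 = 5.41%.
Change = 5.41% − 8.98% = −3.57 percentage points.

The unemployment rate changes by −3.57 percentage points.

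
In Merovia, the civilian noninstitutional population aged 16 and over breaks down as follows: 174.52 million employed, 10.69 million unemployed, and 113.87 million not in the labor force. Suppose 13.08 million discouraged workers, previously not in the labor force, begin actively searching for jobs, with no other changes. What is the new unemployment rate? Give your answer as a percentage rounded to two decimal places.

Initially, labor force = 174.52 + 10.69 = 185.21 million, so u = 10.69/185.21 = 5.77%.
After the change, unemployed and labor force both rise by 13.08 → E = 174.52, U = 23.77, labor force = 198.29 million.
New unemployment rate = 23.77 / 198.29 = 11.99%.

New unemployment rate ≈ 11.99%.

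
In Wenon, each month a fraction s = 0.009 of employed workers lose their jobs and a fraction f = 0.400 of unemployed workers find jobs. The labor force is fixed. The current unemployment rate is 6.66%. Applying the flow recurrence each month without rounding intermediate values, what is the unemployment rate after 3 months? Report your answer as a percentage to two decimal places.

With a fixed labor force, u_{t+1} = u_t + s·(1−u_t) − f·u_t = u_t·(1−s−f) + s.
Here 1−s−f = 0.591 and s = 0.009.
u_1 = 0.066600 × 0.591 + 0.009 = 0.048361.
u_2 = 0.048361 × 0.591 + 0.009 = 0.037581.
u_3 = 0.037581 × 0.591 + 0.009 = 0.031210.

Unemployment rate after three months ≈ 3.12%.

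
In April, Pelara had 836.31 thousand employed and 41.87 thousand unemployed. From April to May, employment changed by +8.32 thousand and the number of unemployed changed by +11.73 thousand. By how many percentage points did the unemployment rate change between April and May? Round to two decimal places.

April: labor force = 836.31 + 41.87 = 878.18; u = 41.87/878.18 = 4.77%.
May: labor force = 844.63 + 53.60 = 898.23; u = 53.60/898.23 = 5.97%.
Change = 5.97% − 4.77% = +1.20 pp.

The unemployment rate changed by +1.20 percentage points.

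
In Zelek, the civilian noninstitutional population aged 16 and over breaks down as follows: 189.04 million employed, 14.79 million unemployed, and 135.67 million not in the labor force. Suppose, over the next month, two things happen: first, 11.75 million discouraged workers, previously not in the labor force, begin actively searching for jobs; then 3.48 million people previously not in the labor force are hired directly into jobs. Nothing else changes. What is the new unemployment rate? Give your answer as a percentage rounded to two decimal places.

Initially, labor force = 189.04 + 14.79 = 203.83 million, so u = 14.79/203.83 = 7.26%.
After the first change, unemployed and labor force both rise by 11.75 → E = 189.04, U = 26.54, labor force = 215.58 million.
After the second change, employed and labor force both rise by 3.48; unemployed unchanged → E = 192.52, U = 26.54, labor force = 219.06 million.
New unemployment rate = 26.54 / 219.06 = 12.12%.

New unemployment rate ≈ 12.12%.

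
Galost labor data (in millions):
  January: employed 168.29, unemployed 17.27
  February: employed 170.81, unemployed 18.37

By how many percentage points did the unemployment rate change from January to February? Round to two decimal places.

January: labor force = 168.29 + 17.27 = 185.56; u = 17.27/185.56 = 9.31%.
February: labor force = 170.81 + 18.37 = 189.18; u = 18.37/189.18 = 9.71%.
Change = 9.71% − 9.31% = +0.40 pp.

The unemployment rate changed by +0.40 percentage points.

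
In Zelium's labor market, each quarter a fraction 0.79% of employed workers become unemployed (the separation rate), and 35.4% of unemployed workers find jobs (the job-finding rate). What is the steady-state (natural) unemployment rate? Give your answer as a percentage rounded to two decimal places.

At steady state the flows balance: s·E = f·U, so U/(E+U) = s/(s+f).
u* = 0.79 / (0.79 + 35.4) = 0.79 / 36.19 = 2.18%.

Steady-state unemployment rate ≈ 2.18%.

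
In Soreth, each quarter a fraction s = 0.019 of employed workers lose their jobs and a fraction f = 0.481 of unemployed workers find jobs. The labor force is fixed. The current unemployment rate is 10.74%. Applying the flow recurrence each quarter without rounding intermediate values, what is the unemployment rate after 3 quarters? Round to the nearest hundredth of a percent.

Unemployment rate after three quarters ≈ 4.67%.

With a fixed labor force, u_{t+1} = u_t + s·(1−u_t) − f·u_t = u_t·(1−s−f) + s.
Here 1−s−f = 0.500 and s = 0.019.
u_1 = 0.107400 × 0.500 + 0.019 = 0.072700.
u_2 = 0.072700 × 0.500 + 0.019 = 0.055350.
u_3 = 0.055350 × 0.500 + 0.019 = 0.046675.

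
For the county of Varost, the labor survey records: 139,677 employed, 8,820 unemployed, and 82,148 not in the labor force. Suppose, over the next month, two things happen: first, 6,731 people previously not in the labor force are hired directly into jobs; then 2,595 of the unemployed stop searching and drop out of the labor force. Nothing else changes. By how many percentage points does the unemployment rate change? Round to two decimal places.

Initially, labor force = 139,677 + 8,820 = 148,497, so u = 8,820/148,497 = 5.94%.
After the first change, employed and labor force both rise by 6,731; unemployed unchanged → E = 146,408, U = 8,820, labor force = 155,228.
After the second change, unemployed and labor force both fall by 2,595 → E = 146,408, U = 6,225, labor force = 152,633.
New unemployment rate = 6,225 / 152,633 = 4.08%.
Change = 4.08% − 5.94% = −1.86 percentage points.

The unemployment rate changes by −1.86 percentage points.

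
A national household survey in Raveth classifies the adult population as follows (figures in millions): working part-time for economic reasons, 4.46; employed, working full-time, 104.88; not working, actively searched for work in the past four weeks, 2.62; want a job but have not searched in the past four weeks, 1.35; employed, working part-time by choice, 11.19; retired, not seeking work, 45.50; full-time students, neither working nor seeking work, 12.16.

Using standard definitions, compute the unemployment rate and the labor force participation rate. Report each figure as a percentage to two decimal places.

Employed = 4.46 + 104.88 + 11.19 = 120.53 million (anyone who worked, including part-time for economic reasons, counts as employed).
Unemployed = 2.62 million.
Labor force = 120.53 + 2.62 = 123.15 million.
Not in labor force = 1.35 + 45.50 + 12.16 = 59.01 million (those not working and not actively searching are outside the labor force — including those who want a job but have given up searching).
Civilian working-age population = 123.15 + 59.01 = 182.16 million.
Unemployment rate = 2.62 / 123.15 = 2.13%.
Labor force participation rate = 123.15 / 182.16 = 67.61%.

Unemployment rate ≈ 2.13%; labor force participation rate ≈ 67.61%.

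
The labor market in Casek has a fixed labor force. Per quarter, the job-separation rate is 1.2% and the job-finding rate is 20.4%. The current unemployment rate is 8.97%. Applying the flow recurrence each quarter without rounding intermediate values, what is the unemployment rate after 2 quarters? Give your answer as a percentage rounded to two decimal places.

Unemployment rate after two quarters ≈ 7.65%.

With a fixed labor force, u_{t+1} = u_t + s·(1−u_t) − f·u_t = u_t·(1−s−f) + s.
Here 1−s−f = 0.784 and s = 0.012.
u_1 = 0.089700 × 0.784 + 0.012 = 0.082325.
u_2 = 0.082325 × 0.784 + 0.012 = 0.076543.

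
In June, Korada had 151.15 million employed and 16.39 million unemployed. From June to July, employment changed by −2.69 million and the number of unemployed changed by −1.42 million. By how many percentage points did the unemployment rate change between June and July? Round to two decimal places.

The unemployment rate changed by −0.62 percentage points.

June: labor force = 151.15 + 16.39 = 167.54; u = 16.39/167.54 = 9.78%.
July: labor force = 148.46 + 14.97 = 163.43; u = 14.97/163.43 = 9.16%.
Change = 9.16% − 9.78% = −0.62 pp.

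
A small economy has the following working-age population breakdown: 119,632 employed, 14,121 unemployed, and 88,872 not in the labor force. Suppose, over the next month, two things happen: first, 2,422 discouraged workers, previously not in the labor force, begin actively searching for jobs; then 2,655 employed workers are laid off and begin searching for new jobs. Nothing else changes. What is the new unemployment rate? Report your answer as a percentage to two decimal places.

New unemployment rate ≈ 14.10%.

Initially, labor force = 119,632 + 14,121 = 133,753, so u = 14,121/133,753 = 10.56%.
After the first change, unemployed and labor force both rise by 2,422 → E = 119,632, U = 16,543, labor force = 136,175.
After the second change, employed falls and unemployed rises by 2,655; labor force unchanged → E = 116,977, U = 19,198, labor force = 136,175.
New unemployment rate = 19,198 / 136,175 = 14.10%.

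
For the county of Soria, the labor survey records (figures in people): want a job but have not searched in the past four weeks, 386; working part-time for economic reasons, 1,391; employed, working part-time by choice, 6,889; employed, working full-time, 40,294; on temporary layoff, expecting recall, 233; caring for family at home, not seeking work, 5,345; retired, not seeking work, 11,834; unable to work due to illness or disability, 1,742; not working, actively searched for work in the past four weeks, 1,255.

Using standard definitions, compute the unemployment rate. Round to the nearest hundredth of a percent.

Unemployment rate ≈ 2.97%.

Employed = 1,391 + 6,889 + 40,294 = 48,574 (anyone who worked, including part-time for economic reasons, counts as employed).
Unemployed = 233 + 1,255 = 1,488 (jobless and actively searching, or on temporary layoff).
Labor force = 48,574 + 1,488 = 50,062.
Unemployment rate = 1,488 / 50,062 = 2.97%.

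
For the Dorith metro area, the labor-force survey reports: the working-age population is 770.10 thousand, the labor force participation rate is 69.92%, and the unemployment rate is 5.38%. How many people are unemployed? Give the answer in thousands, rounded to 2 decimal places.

Labor force = 0.6992 × 770.10 = 538.45 thousand.
Unemployed = 0.0538 × 538.45 ≈ 28.97 thousand.

About 28.97 thousand are unemployed.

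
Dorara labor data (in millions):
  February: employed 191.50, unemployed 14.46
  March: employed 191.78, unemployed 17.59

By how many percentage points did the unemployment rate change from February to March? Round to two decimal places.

February: labor force = 191.50 + 14.46 = 205.96; u = 14.46/205.96 = 7.02%.
March: labor force = 191.78 + 17.59 = 209.37; u = 17.59/209.37 = 8.40%.
Change = 8.40% − 7.02% = +1.38 pp.

The unemployment rate changed by +1.38 percentage points.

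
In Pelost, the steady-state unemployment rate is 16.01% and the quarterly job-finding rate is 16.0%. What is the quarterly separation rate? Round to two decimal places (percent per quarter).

From u* = s/(s+f): s = u·f/(1−u).
s = 0.1601 × 16.0 / (1 − 0.1601) = 2.5616 / 0.8399 ≈ 3.05% per quarter.

Separation rate ≈ 3.05% per quarter.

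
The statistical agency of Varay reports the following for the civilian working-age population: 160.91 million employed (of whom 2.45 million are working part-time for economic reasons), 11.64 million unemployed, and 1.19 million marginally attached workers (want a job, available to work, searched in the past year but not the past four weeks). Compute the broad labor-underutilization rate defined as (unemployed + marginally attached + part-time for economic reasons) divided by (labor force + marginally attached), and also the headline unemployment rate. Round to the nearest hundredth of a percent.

Labor force = 160.91 + 11.64 = 172.55 million.
Numerator = 11.64 + 1.19 + 2.45 = 15.28 million.
Denominator = 172.55 + 1.19 = 173.74 million.
Broad rate = 15.28 / 173.74 = 8.79%.
Headline unemployment rate = 11.64 / 172.55 = 6.75%.

Broad underutilization rate ≈ 8.79%; headline unemployment rate ≈ 6.75%.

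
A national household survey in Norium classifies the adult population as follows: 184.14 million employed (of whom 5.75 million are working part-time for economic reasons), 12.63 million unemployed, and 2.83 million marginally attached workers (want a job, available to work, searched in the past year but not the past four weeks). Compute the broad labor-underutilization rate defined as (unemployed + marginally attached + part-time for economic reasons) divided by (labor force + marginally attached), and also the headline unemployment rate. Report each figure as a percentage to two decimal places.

Labor force = 184.14 + 12.63 = 196.77 million.
Numerator = 12.63 + 2.83 + 5.75 = 21.21 million.
Denominator = 196.77 + 2.83 = 199.60 million.
Broad rate = 21.21 / 199.60 = 10.63%.
Headline unemployment rate = 12.63 / 196.77 = 6.42%.

Broad underutilization rate ≈ 10.63%; headline unemployment rate ≈ 6.42%.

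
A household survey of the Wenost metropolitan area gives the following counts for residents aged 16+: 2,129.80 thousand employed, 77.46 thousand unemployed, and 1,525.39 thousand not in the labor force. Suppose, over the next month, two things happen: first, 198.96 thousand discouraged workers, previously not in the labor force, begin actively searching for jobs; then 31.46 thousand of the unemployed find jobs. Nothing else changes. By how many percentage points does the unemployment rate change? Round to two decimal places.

The unemployment rate changes by +6.67 percentage points.

Initially, labor force = 2,129.80 + 77.46 = 2,207.26 thousand, so u = 77.46/2,207.26 = 3.51%.
After the first change, unemployed and labor force both rise by 198.96 → E = 2,129.80, U = 276.42, labor force = 2,406.22 thousand.
After the second change, unemployed falls and employed rises by 31.46; labor force unchanged → E = 2,161.26, U = 244.96, labor force = 2,406.22 thousand.
New unemployment rate = 244.96 / 2,406.22 = 10.18%.
Change = 10.18% − 3.51% = +6.67 percentage points.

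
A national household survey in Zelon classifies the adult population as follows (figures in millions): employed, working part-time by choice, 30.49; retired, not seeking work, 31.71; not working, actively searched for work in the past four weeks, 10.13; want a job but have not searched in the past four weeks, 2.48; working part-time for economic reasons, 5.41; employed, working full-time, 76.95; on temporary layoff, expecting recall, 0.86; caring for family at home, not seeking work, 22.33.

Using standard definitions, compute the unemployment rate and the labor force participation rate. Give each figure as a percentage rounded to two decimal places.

Employed = 30.49 + 5.41 + 76.95 = 112.85 million (anyone who worked, including part-time for economic reasons, counts as employed).
Unemployed = 10.13 + 0.86 = 10.99 million (jobless and actively searching, or on temporary layoff).
Labor force = 112.85 + 10.99 = 123.84 million.
Not in labor force = 31.71 + 2.48 + 22.33 = 56.52 million (those not working and not actively searching are outside the labor force — including those who want a job but have given up searching).
Civilian working-age population = 123.84 + 56.52 = 180.36 million.
Unemployment rate = 10.99 / 123.84 = 8.87%.
Labor force participation rate = 123.84 / 180.36 = 68.66%.

Unemployment rate ≈ 8.87%; labor force participation rate ≈ 68.66%.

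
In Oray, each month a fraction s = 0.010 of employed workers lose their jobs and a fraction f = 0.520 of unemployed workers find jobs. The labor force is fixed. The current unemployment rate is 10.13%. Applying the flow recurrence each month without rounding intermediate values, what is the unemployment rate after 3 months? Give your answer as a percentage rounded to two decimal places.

Unemployment rate after three months ≈ 2.74%.

With a fixed labor force, u_{t+1} = u_t + s·(1−u_t) − f·u_t = u_t·(1−s−f) + s.
Here 1−s−f = 0.470 and s = 0.010.
u_1 = 0.101300 × 0.470 + 0.010 = 0.057611.
u_2 = 0.057611 × 0.470 + 0.010 = 0.037077.
u_3 = 0.037077 × 0.470 + 0.010 = 0.027426.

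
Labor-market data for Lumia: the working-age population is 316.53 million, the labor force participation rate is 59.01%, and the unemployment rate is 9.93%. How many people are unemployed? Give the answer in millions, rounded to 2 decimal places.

Labor force = 0.5901 × 316.53 = 186.78 million.
Unemployed = 0.0993 × 186.78 ≈ 18.55 million.

About 18.55 million are unemployed.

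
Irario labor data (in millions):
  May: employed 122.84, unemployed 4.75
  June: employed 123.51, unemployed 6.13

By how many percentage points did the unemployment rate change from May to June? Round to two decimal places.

The unemployment rate changed by +1.01 percentage points.

May: labor force = 122.84 + 4.75 = 127.59; u = 4.75/127.59 = 3.72%.
June: labor force = 123.51 + 6.13 = 129.64; u = 6.13/129.64 = 4.73%.
Change = 4.73% − 3.72% = +1.01 pp.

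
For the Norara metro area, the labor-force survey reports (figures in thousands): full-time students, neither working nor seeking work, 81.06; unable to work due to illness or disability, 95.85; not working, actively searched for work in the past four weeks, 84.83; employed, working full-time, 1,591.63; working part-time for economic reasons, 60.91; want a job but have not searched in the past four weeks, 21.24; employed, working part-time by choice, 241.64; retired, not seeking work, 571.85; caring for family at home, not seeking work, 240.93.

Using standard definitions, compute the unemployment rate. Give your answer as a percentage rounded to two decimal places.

Employed = 1,591.63 + 60.91 + 241.64 = 1,894.18 thousand (anyone who worked, including part-time for economic reasons, counts as employed).
Unemployed = 84.83 thousand.
Labor force = 1,894.18 + 84.83 = 1,979.01 thousand.
Unemployment rate = 84.83 / 1,979.01 = 4.29%.

Unemployment rate ≈ 4.29%.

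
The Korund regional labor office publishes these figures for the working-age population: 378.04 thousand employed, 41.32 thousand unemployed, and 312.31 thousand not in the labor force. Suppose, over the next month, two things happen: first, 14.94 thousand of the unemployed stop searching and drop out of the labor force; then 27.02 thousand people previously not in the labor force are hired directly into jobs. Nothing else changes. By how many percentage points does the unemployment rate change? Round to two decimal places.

The unemployment rate changes by −3.74 percentage points.

Initially, labor force = 378.04 + 41.32 = 419.36 thousand, so u = 41.32/419.36 = 9.85%.
After the first change, unemployed and labor force both fall by 14.94 → E = 378.04, U = 26.38, labor force = 404.42 thousand.
After the second change, employed and labor force both rise by 27.02; unemployed unchanged → E = 405.06, U = 26.38, labor force = 431.44 thousand.
New unemployment rate = 26.38 / 431.44 = 6.11%.
Change = 6.11% − 9.85% = −3.74 percentage points.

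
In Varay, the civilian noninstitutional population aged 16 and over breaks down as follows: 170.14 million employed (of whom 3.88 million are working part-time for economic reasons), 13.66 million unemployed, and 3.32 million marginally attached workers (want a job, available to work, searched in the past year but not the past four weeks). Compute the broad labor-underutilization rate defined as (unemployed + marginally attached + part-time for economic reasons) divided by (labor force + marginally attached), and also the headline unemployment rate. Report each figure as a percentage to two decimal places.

Labor force = 170.14 + 13.66 = 183.80 million.
Numerator = 13.66 + 3.32 + 3.88 = 20.86 million.
Denominator = 183.80 + 3.32 = 187.12 million.
Broad rate = 20.86 / 187.12 = 11.15%.
Headline unemployment rate = 13.66 / 183.80 = 7.43%.

Broad underutilization rate ≈ 11.15%; headline unemployment rate ≈ 7.43%.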